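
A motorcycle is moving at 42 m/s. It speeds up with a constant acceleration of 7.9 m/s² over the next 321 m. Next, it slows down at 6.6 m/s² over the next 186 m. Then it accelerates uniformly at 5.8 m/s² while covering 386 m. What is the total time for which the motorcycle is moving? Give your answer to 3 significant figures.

12.5 s

Phase 1 (accelerating): v₀ = 42.0 m/s, a = 7.9 m/s².
v² = v₀² + 2aΔx = 42.0² + 2·7.9·321 = 6840 → v = 82.7 m/s
t = (v − v₀)/a = (82.7 − 42.0)/7.9 = 5.15 s

Phase 2 (decelerating): v₀ = 82.7 m/s, a = -6.6 m/s².
v² = v₀² + 2aΔx = 82.7² + 2·-6.6·186 = 4380 → v = 66.2 m/s
t = (v − v₀)/a = (66.2 − 82.7)/-6.6 = 2.50 s

Phase 3 (accelerating): v₀ = 66.2 m/s, a = 5.8 m/s².
v² = v₀² + 2aΔx = 66.2² + 2·5.8·386 = 8860 → v = 94.1 m/s
t = (v − v₀)/a = (94.1 − 66.2)/5.8 = 4.82 s
Total time = 5.15 + 2.50 + 4.82 = 12.5 s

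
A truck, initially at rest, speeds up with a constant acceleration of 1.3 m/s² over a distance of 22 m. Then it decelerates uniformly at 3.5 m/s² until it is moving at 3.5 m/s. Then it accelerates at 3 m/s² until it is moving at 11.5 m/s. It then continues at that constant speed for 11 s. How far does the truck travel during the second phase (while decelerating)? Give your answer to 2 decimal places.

Phase 1 (accelerating): v₀ = 0 m/s, a = 1.3 m/s².
v² = v₀² + 2aΔx = 0² + 2·1.3·22 = 57.2 → v = 7.56 m/s
t = (v − v₀)/a = (7.56 − 0)/1.3 = 5.82 s

Phase 2 (decelerating): v₀ = 7.56 m/s, a = -3.5 m/s².
v = v₀ + at → t = (3.5 − 7.56) / -3.5 = 1.16 s
v² = v₀² + 2aΔx → Δx = (3.5² − 7.56²)/(2·-3.5) = 6.42 m
Distance in phase 2 = 6.42 m

6.42 m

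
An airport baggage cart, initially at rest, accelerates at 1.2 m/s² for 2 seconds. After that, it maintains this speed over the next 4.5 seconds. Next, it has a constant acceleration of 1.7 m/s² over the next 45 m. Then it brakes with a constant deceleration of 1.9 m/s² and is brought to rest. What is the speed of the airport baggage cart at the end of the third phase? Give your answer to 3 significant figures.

12.6 m/s

Phase 1 (accelerating): v₀ = 0 m/s, a = 1.2 m/s².
v = v₀ + at = 0 + (1.2)(2) = 2.40 m/s
Δx = v₀t + ½at² = 0·2 + 0.5·1.2·2² = 2.40 m

Phase 2 (constant speed): v₀ = 2.40 m/s, a = 0 m/s².
v = v₀ + at = 2.40 + (0)(4.5) = 2.40 m/s
Δx = v₀t + ½at² = 2.40·4.5 + 0.5·0·4.5² = 10.8 m

Phase 3 (accelerating): v₀ = 2.40 m/s, a = 1.7 m/s².
v² = v₀² + 2aΔx = 2.40² + 2·1.7·45 = 159 → v = 12.6 m/s
t = (v − v₀)/a = (12.6 − 2.40)/1.7 = 6.00 s
Speed at end of phase 3 = 12.6 m/s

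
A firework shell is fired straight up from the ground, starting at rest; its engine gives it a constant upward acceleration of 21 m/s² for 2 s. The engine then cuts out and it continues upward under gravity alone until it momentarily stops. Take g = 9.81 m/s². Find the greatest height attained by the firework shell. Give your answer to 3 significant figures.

Phase 1 (powered ascent): v₀ = 0 m/s, a = 21 m/s².
v = v₀ + at = 0 + (21)(2) = 42.0 m/s
Δx = v₀t + ½at² = 0·2 + 0.5·21·2² = 42.0 m

Phase 2 (coasting upward): v₀ = 42.0 m/s, a = -9.81 m/s².
v = v₀ + at → t = (0 − 42.0) / -9.81 = 4.28 s
v² = v₀² + 2aΔx → Δx = (0² − 42.0²)/(2·-9.81) = 89.9 m
Maximum height = 42.0 + 89.9 = 132 m

132 m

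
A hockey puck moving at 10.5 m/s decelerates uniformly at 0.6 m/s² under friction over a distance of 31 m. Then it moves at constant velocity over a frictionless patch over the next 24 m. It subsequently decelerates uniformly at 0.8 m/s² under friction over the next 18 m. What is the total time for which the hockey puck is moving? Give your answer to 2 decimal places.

Phase 1 (decelerating): v₀ = 10.5 m/s, a = -0.6 m/s².
v² = v₀² + 2aΔx = 10.5² + 2·-0.6·31 = 73.1 → v = 8.55 m/s
t = (v − v₀)/a = (8.55 − 10.5)/-0.6 = 3.26 s

Phase 2 (constant speed): v₀ = 8.55 m/s, a = 0 m/s².
Constant speed: t = d/v = 24/8.55 = 2.81 s

Phase 3 (decelerating): v₀ = 8.55 m/s, a = -0.8 m/s².
v² = v₀² + 2aΔx = 8.55² + 2·-0.8·18 = 44.2 → v = 6.65 m/s
t = (v − v₀)/a = (6.65 − 8.55)/-0.8 = 2.37 s
Total time = 3.26 + 2.81 + 2.37 = 8.43 s

8.43 s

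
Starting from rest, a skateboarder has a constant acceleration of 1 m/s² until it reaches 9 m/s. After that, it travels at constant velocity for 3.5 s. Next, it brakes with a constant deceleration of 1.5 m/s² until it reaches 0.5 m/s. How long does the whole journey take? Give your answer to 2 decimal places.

18.17 s

Phase 1 (accelerating): v₀ = 0 m/s, a = 1 m/s².
v = v₀ + at → t = (9 − 0) / 1 = 9.00 s
v² = v₀² + 2aΔx → Δx = (9² − 0²)/(2·1) = 40.5 m

Phase 2 (constant speed): v₀ = 9.00 m/s, a = 0 m/s².
v = v₀ + at = 9.00 + (0)(3.5) = 9.00 m/s
Δx = v₀t + ½at² = 9.00·3.5 + 0.5·0·3.5² = 31.5 m

Phase 3 (decelerating): v₀ = 9.00 m/s, a = -1.5 m/s².
v = v₀ + at → t = (0.5 − 9.00) / -1.5 = 5.67 s
v² = v₀² + 2aΔx → Δx = (0.5² − 9.00²)/(2·-1.5) = 26.9 m
Total time = 9.00 + 3.50 + 5.67 = 18.2 s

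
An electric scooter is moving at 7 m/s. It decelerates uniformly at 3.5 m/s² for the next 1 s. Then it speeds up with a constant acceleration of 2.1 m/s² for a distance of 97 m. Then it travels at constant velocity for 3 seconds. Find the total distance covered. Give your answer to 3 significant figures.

Phase 1 (decelerating): v₀ = 7.00 m/s, a = -3.5 m/s².
v = v₀ + at = 7.00 + (-3.5)(1) = 3.50 m/s
Δx = v₀t + ½at² = 7.00·1 + 0.5·-3.5·1² = 5.25 m

Phase 2 (accelerating): v₀ = 3.50 m/s, a = 2.1 m/s².
v² = v₀² + 2aΔx = 3.50² + 2·2.1·97 = 420 → v = 20.5 m/s
t = (v − v₀)/a = (20.5 − 3.50)/2.1 = 8.09 s

Phase 3 (constant speed): v₀ = 20.5 m/s, a = 0 m/s².
v = v₀ + at = 20.5 + (0)(3) = 20.5 m/s
Δx = v₀t + ½at² = 20.5·3 + 0.5·0·3² = 61.5 m
Total distance = 5.25 + 97.0 + 61.5 = 164 m

164 m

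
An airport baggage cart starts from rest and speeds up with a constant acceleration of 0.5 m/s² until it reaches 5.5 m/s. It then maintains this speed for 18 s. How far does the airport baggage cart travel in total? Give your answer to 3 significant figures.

Phase 1 (accelerating): v₀ = 0 m/s, a = 0.5 m/s².
v = v₀ + at → t = (5.5 − 0) / 0.5 = 11.0 s
v² = v₀² + 2aΔx → Δx = (5.5² − 0²)/(2·0.5) = 30.2 m

Phase 2 (constant speed): v₀ = 5.50 m/s, a = 0 m/s².
v = v₀ + at = 5.50 + (0)(18) = 5.50 m/s
Δx = v₀t + ½at² = 5.50·18 + 0.5·0·18² = 99.0 m
Total distance = 30.2 + 99.0 = 129 m

129 m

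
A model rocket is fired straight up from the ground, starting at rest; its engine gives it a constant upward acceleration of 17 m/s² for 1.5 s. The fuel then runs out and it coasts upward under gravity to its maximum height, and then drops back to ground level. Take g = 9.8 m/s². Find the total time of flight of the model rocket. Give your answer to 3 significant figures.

Phase 1 (powered ascent): v₀ = 0 m/s, a = 17 m/s².
v = v₀ + at = 0 + (17)(1.5) = 25.5 m/s
Δx = v₀t + ½at² = 0·1.5 + 0.5·17·1.5² = 19.1 m

Phase 2 (coasting upward): v₀ = 25.5 m/s, a = -9.8 m/s².
v = v₀ + at → t = (0 − 25.5) / -9.8 = 2.60 s
v² = v₀² + 2aΔx → Δx = (0² − 25.5²)/(2·-9.8) = 33.2 m

Phase 3 (free fall): v₀ = 0 m/s, a = -9.8 m/s².
Falls 52.3 m from rest: t = √(2·52.3/9.8) = 3.27 s; v = g·t = 32.0 m/s.
Total time = 1.50 + 2.60 + 3.27 = 7.37 s

7.37 s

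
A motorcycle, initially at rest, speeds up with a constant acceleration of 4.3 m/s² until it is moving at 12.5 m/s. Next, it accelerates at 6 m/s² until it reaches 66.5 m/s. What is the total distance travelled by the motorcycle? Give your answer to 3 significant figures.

374 m

Phase 1 (accelerating): v₀ = 0 m/s, a = 4.3 m/s².
v = v₀ + at → t = (12.5 − 0) / 4.3 = 2.91 s
v² = v₀² + 2aΔx → Δx = (12.5² − 0²)/(2·4.3) = 18.2 m

Phase 2 (accelerating): v₀ = 12.5 m/s, a = 6 m/s².
v = v₀ + at → t = (66.5 − 12.5) / 6 = 9.00 s
v² = v₀² + 2aΔx → Δx = (66.5² − 12.5²)/(2·6) = 356 m
Total distance = 18.2 + 356 = 374 m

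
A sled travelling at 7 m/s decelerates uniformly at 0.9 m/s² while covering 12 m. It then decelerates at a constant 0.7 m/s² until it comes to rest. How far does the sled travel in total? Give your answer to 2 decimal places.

Phase 1 (decelerating): v₀ = 7.00 m/s, a = -0.9 m/s².
v² = v₀² + 2aΔx = 7.00² + 2·-0.9·12 = 27.4 → v = 5.23 m/s
t = (v − v₀)/a = (5.23 − 7.00)/-0.9 = 1.96 s

Phase 2 (decelerating): v₀ = 5.23 m/s, a = -0.7 m/s².
v = v₀ + at → t = (0 − 5.23) / -0.7 = 7.48 s
v² = v₀² + 2aΔx → Δx = (0² − 5.23²)/(2·-0.7) = 19.6 m
Total distance = 12.0 + 19.6 = 31.6 m

31.57 m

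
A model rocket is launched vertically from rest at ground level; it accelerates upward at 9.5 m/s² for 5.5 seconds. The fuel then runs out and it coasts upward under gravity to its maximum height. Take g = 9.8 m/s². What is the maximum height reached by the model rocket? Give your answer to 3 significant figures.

283 m

Phase 1 (powered ascent): v₀ = 0 m/s, a = 9.5 m/s².
v = v₀ + at = 0 + (9.5)(5.5) = 52.2 m/s
Δx = v₀t + ½at² = 0·5.5 + 0.5·9.5·5.5² = 144 m

Phase 2 (coasting upward): v₀ = 52.2 m/s, a = -9.8 m/s².
v = v₀ + at → t = (0 − 52.2) / -9.8 = 5.33 s
v² = v₀² + 2aΔx → Δx = (0² − 52.2²)/(2·-9.8) = 139 m
Maximum height = 144 + 139 = 283 m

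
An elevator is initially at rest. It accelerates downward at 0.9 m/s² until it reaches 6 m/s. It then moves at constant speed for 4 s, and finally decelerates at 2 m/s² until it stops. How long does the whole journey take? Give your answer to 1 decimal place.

13.7 s

Phase 1 (accelerating): v₀ = 0 m/s, a = 0.9 m/s².
v = v₀ + at → t = (6 − 0) / 0.9 = 6.67 s
v² = v₀² + 2aΔx → Δx = (6² − 0²)/(2·0.9) = 20.0 m

Phase 2 (constant speed): v₀ = 6.00 m/s, a = 0 m/s².
v = v₀ + at = 6.00 + (0)(4) = 6.00 m/s
Δx = v₀t + ½at² = 6.00·4 + 0.5·0·4² = 24.0 m

Phase 3 (decelerating): v₀ = 6.00 m/s, a = -2 m/s².
v = v₀ + at → t = (0 − 6.00) / -2 = 3.00 s
v² = v₀² + 2aΔx → Δx = (0² − 6.00²)/(2·-2) = 9.00 m
Total time = 6.67 + 4.00 + 3.00 = 13.7 s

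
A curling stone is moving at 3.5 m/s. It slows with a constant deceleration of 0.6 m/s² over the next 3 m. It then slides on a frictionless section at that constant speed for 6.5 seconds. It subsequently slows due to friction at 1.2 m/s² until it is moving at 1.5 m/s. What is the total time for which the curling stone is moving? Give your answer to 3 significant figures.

8.63 s

Phase 1 (decelerating): v₀ = 3.50 m/s, a = -0.6 m/s².
v² = v₀² + 2aΔx = 3.50² + 2·-0.6·3 = 8.65 → v = 2.94 m/s
t = (v − v₀)/a = (2.94 − 3.50)/-0.6 = 0.932 s

Phase 2 (constant speed): v₀ = 2.94 m/s, a = 0 m/s².
v = v₀ + at = 2.94 + (0)(6.5) = 2.94 m/s
Δx = v₀t + ½at² = 2.94·6.5 + 0.5·0·6.5² = 19.1 m

Phase 3 (decelerating): v₀ = 2.94 m/s, a = -1.2 m/s².
v = v₀ + at → t = (1.5 − 2.94) / -1.2 = 1.20 s
v² = v₀² + 2aΔx → Δx = (1.5² − 2.94²)/(2·-1.2) = 2.67 m
Total time = 0.932 + 6.50 + 1.20 = 8.63 s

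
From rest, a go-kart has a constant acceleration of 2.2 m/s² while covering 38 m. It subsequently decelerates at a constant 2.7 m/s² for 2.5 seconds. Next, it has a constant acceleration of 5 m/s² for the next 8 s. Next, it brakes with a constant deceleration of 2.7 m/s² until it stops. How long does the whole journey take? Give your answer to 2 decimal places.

33.48 s

Phase 1 (accelerating): v₀ = 0 m/s, a = 2.2 m/s².
v² = v₀² + 2aΔx = 0² + 2·2.2·38 = 167 → v = 12.9 m/s
t = (v − v₀)/a = (12.9 − 0)/2.2 = 5.88 s

Phase 2 (decelerating): v₀ = 12.9 m/s, a = -2.7 m/s².
v = v₀ + at = 12.9 + (-2.7)(2.5) = 6.18 m/s
Δx = v₀t + ½at² = 12.9·2.5 + 0.5·-2.7·2.5² = 23.9 m

Phase 3 (accelerating): v₀ = 6.18 m/s, a = 5 m/s².
v = v₀ + at = 6.18 + (5)(8) = 46.2 m/s
Δx = v₀t + ½at² = 6.18·8 + 0.5·5·8² = 209 m

Phase 4 (decelerating): v₀ = 46.2 m/s, a = -2.7 m/s².
v = v₀ + at → t = (0 − 46.2) / -2.7 = 17.1 s
v² = v₀² + 2aΔx → Δx = (0² − 46.2²)/(2·-2.7) = 395 m
Total time = 5.88 + 2.50 + 8.00 + 17.1 = 33.5 s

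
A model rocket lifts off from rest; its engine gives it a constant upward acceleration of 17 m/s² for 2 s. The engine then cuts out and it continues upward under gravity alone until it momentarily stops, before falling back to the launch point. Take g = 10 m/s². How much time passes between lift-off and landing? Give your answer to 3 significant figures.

9.68 s

Phase 1 (powered ascent): v₀ = 0 m/s, a = 17 m/s².
v = v₀ + at = 0 + (17)(2) = 34.0 m/s
Δx = v₀t + ½at² = 0·2 + 0.5·17·2² = 34.0 m

Phase 2 (coasting upward): v₀ = 34.0 m/s, a = -10 m/s².
v = v₀ + at → t = (0 − 34.0) / -10 = 3.40 s
v² = v₀² + 2aΔx → Δx = (0² − 34.0²)/(2·-10) = 57.8 m

Phase 3 (free fall): v₀ = 0 m/s, a = -10 m/s².
Falls 91.8 m from rest: t = √(2·91.8/10) = 4.28 s; v = g·t = 42.8 m/s.
Total time = 2.00 + 3.40 + 4.28 = 9.68 s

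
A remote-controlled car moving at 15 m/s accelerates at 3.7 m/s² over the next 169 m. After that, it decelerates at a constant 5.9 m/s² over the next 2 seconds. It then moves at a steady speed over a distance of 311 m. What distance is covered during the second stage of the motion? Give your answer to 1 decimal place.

65.0 m

Phase 1 (accelerating): v₀ = 15.0 m/s, a = 3.7 m/s².
v² = v₀² + 2aΔx = 15.0² + 2·3.7·169 = 1480 → v = 38.4 m/s
t = (v − v₀)/a = (38.4 − 15.0)/3.7 = 6.33 s

Phase 2 (decelerating): v₀ = 38.4 m/s, a = -5.9 m/s².
v = v₀ + at = 38.4 + (-5.9)(2) = 26.6 m/s
Δx = v₀t + ½at² = 38.4·2 + 0.5·-5.9·2² = 65.0 m
Distance in phase 2 = 65.0 m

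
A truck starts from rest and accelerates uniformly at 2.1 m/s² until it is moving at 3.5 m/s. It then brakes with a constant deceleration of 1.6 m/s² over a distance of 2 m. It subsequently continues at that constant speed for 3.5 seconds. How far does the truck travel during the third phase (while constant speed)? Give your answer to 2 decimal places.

8.47 m

Phase 1 (accelerating): v₀ = 0 m/s, a = 2.1 m/s².
v = v₀ + at → t = (3.5 − 0) / 2.1 = 1.67 s
v² = v₀² + 2aΔx → Δx = (3.5² − 0²)/(2·2.1) = 2.92 m

Phase 2 (decelerating): v₀ = 3.50 m/s, a = -1.6 m/s².
v² = v₀² + 2aΔx = 3.50² + 2·-1.6·2 = 5.85 → v = 2.42 m/s
t = (v − v₀)/a = (2.42 − 3.50)/-1.6 = 0.676 s

Phase 3 (constant speed): v₀ = 2.42 m/s, a = 0 m/s².
v = v₀ + at = 2.42 + (0)(3.5) = 2.42 m/s
Δx = v₀t + ½at² = 2.42·3.5 + 0.5·0·3.5² = 8.47 m
Distance in phase 3 = 8.47 m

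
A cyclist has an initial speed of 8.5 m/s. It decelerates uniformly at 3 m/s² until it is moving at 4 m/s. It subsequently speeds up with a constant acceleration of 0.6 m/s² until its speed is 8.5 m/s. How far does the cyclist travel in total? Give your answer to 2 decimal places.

Phase 1 (decelerating): v₀ = 8.50 m/s, a = -3 m/s².
v = v₀ + at → t = (4 − 8.50) / -3 = 1.50 s
v² = v₀² + 2aΔx → Δx = (4² − 8.50²)/(2·-3) = 9.38 m

Phase 2 (accelerating): v₀ = 4.00 m/s, a = 0.6 m/s².
v = v₀ + at → t = (8.5 − 4.00) / 0.6 = 7.50 s
v² = v₀² + 2aΔx → Δx = (8.5² − 4.00²)/(2·0.6) = 46.9 m
Total distance = 9.38 + 46.9 = 56.2 m

56.25 m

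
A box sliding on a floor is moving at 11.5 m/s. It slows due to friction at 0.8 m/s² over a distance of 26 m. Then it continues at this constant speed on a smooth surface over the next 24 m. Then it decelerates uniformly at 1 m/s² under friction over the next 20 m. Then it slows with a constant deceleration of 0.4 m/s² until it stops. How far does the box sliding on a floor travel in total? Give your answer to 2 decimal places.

Phase 1 (decelerating): v₀ = 11.5 m/s, a = -0.8 m/s².
v² = v₀² + 2aΔx = 11.5² + 2·-0.8·26 = 90.7 → v = 9.52 m/s
t = (v − v₀)/a = (9.52 − 11.5)/-0.8 = 2.47 s

Phase 2 (constant speed): v₀ = 9.52 m/s, a = 0 m/s².
Constant speed: t = d/v = 24/9.52 = 2.52 s

Phase 3 (decelerating): v₀ = 9.52 m/s, a = -1 m/s².
v² = v₀² + 2aΔx = 9.52² + 2·-1·20 = 50.7 → v = 7.12 m/s
t = (v − v₀)/a = (7.12 − 9.52)/-1 = 2.40 s

Phase 4 (decelerating): v₀ = 7.12 m/s, a = -0.4 m/s².
v = v₀ + at → t = (0 − 7.12) / -0.4 = 17.8 s
v² = v₀² + 2aΔx → Δx = (0² − 7.12²)/(2·-0.4) = 63.3 m
Total distance = 26.0 + 24.0 + 20.0 + 63.3 = 133 m

133.31 m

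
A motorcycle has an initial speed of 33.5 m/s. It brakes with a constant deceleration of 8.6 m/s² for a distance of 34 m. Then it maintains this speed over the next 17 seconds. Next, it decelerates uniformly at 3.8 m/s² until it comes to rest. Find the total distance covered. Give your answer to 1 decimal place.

498.8 m

Phase 1 (decelerating): v₀ = 33.5 m/s, a = -8.6 m/s².
v² = v₀² + 2aΔx = 33.5² + 2·-8.6·34 = 537 → v = 23.2 m/s
t = (v − v₀)/a = (23.2 − 33.5)/-8.6 = 1.20 s

Phase 2 (constant speed): v₀ = 23.2 m/s, a = 0 m/s².
v = v₀ + at = 23.2 + (0)(17) = 23.2 m/s
Δx = v₀t + ½at² = 23.2·17 + 0.5·0·17² = 394 m

Phase 3 (decelerating): v₀ = 23.2 m/s, a = -3.8 m/s².
v = v₀ + at → t = (0 − 23.2) / -3.8 = 6.10 s
v² = v₀² + 2aΔx → Δx = (0² − 23.2²)/(2·-3.8) = 70.7 m
Total distance = 34.0 + 394 + 70.7 = 499 m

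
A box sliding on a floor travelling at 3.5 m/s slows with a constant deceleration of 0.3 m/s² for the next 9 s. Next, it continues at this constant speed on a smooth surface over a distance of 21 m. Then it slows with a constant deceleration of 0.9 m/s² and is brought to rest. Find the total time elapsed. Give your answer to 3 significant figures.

Phase 1 (decelerating): v₀ = 3.50 m/s, a = -0.3 m/s².
v = v₀ + at = 3.50 + (-0.3)(9) = 0.800 m/s
Δx = v₀t + ½at² = 3.50·9 + 0.5·-0.3·9² = 19.4 m

Phase 2 (constant speed): v₀ = 0.800 m/s, a = 0 m/s².
Constant speed: t = d/v = 21/0.800 = 26.2 s

Phase 3 (decelerating): v₀ = 0.800 m/s, a = -0.9 m/s².
v = v₀ + at → t = (0 − 0.800) / -0.9 = 0.889 s
v² = v₀² + 2aΔx → Δx = (0² − 0.800²)/(2·-0.9) = 0.356 m
Total time = 9.00 + 26.2 + 0.889 = 36.1 s

36.1 s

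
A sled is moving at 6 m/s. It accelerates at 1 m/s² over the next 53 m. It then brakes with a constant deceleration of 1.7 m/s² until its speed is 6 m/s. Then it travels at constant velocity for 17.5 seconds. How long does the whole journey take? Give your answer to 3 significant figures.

Phase 1 (accelerating): v₀ = 6.00 m/s, a = 1 m/s².
v² = v₀² + 2aΔx = 6.00² + 2·1·53 = 142 → v = 11.9 m/s
t = (v − v₀)/a = (11.9 − 6.00)/1 = 5.92 s

Phase 2 (decelerating): v₀ = 11.9 m/s, a = -1.7 m/s².
v = v₀ + at → t = (6 − 11.9) / -1.7 = 3.48 s
v² = v₀² + 2aΔx → Δx = (6² − 11.9²)/(2·-1.7) = 31.2 m

Phase 3 (constant speed): v₀ = 6.00 m/s, a = 0 m/s².
v = v₀ + at = 6.00 + (0)(17.5) = 6.00 m/s
Δx = v₀t + ½at² = 6.00·17.5 + 0.5·0·17.5² = 105 m
Total time = 5.92 + 3.48 + 17.5 = 26.9 s

26.9 s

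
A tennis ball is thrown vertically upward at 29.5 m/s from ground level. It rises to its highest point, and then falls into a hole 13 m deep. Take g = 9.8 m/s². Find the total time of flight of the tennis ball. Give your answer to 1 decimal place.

Phase 1 (rising): v₀ = 29.5 m/s, a = -9.8 m/s².
v = v₀ + at → t = (0 − 29.5) / -9.8 = 3.01 s
v² = v₀² + 2aΔx → Δx = (0² − 29.5²)/(2·-9.8) = 44.4 m

Phase 2 (falling): v₀ = 0 m/s, a = -9.8 m/s².
Falls 57.4 m from rest: t = √(2·57.4/9.8) = 3.42 s; v = g·t = 33.5 m/s.
Total time = 3.01 + 3.42 = 6.43 s

6.4 s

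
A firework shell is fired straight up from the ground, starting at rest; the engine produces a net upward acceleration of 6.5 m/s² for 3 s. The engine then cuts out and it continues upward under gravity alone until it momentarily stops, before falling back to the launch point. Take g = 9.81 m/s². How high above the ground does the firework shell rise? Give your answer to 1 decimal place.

48.6 m

Phase 1 (powered ascent): v₀ = 0 m/s, a = 6.5 m/s².
v = v₀ + at = 0 + (6.5)(3) = 19.5 m/s
Δx = v₀t + ½at² = 0·3 + 0.5·6.5·3² = 29.2 m

Phase 2 (coasting upward): v₀ = 19.5 m/s, a = -9.81 m/s².
v = v₀ + at → t = (0 − 19.5) / -9.81 = 1.99 s
v² = v₀² + 2aΔx → Δx = (0² − 19.5²)/(2·-9.81) = 19.4 m
Maximum height = 29.2 + 19.4 = 48.6 m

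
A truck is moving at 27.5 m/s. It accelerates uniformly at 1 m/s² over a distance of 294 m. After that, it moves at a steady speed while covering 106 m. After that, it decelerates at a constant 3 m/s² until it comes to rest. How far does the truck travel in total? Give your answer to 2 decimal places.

624.04 m

Phase 1 (accelerating): v₀ = 27.5 m/s, a = 1 m/s².
v² = v₀² + 2aΔx = 27.5² + 2·1·294 = 1340 → v = 36.7 m/s
t = (v − v₀)/a = (36.7 − 27.5)/1 = 9.16 s

Phase 2 (constant speed): v₀ = 36.7 m/s, a = 0 m/s².
Constant speed: t = d/v = 106/36.7 = 2.89 s

Phase 3 (decelerating): v₀ = 36.7 m/s, a = -3 m/s².
v = v₀ + at → t = (0 − 36.7) / -3 = 12.2 s
v² = v₀² + 2aΔx → Δx = (0² − 36.7²)/(2·-3) = 224 m
Total distance = 294 + 106 + 224 = 624 m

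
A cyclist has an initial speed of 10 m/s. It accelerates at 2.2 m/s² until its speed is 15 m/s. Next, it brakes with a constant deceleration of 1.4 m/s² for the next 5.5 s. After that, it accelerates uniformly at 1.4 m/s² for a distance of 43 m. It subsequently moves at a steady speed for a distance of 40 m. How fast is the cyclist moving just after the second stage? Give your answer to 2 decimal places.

Phase 1 (accelerating): v₀ = 10.0 m/s, a = 2.2 m/s².
v = v₀ + at → t = (15 − 10.0) / 2.2 = 2.27 s
v² = v₀² + 2aΔx → Δx = (15² − 10.0²)/(2·2.2) = 28.4 m

Phase 2 (decelerating): v₀ = 15.0 m/s, a = -1.4 m/s².
v = v₀ + at = 15.0 + (-1.4)(5.5) = 7.30 m/s
Δx = v₀t + ½at² = 15.0·5.5 + 0.5·-1.4·5.5² = 61.3 m
Speed at end of phase 2 = 7.30 m/s

7.30 m/s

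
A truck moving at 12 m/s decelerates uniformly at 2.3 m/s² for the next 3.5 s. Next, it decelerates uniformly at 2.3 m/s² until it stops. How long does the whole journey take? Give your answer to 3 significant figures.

Phase 1 (decelerating): v₀ = 12.0 m/s, a = -2.3 m/s².
v = v₀ + at = 12.0 + (-2.3)(3.5) = 3.95 m/s
Δx = v₀t + ½at² = 12.0·3.5 + 0.5·-2.3·3.5² = 27.9 m

Phase 2 (decelerating): v₀ = 3.95 m/s, a = -2.3 m/s².
v = v₀ + at → t = (0 − 3.95) / -2.3 = 1.72 s
v² = v₀² + 2aΔx → Δx = (0² − 3.95²)/(2·-2.3) = 3.39 m
Total time = 3.50 + 1.72 = 5.22 s

5.22 s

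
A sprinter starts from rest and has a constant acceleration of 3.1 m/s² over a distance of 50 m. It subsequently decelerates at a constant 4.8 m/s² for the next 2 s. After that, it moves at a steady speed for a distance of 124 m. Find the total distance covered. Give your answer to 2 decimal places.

199.61 m

Phase 1 (accelerating): v₀ = 0 m/s, a = 3.1 m/s².
v² = v₀² + 2aΔx = 0² + 2·3.1·50 = 310 → v = 17.6 m/s
t = (v − v₀)/a = (17.6 − 0)/3.1 = 5.68 s

Phase 2 (decelerating): v₀ = 17.6 m/s, a = -4.8 m/s².
v = v₀ + at = 17.6 + (-4.8)(2) = 8.01 m/s
Δx = v₀t + ½at² = 17.6·2 + 0.5·-4.8·2² = 25.6 m

Phase 3 (constant speed): v₀ = 8.01 m/s, a = 0 m/s².
Constant speed: t = d/v = 124/8.01 = 15.5 s
Total distance = 50.0 + 25.6 + 124 = 200 m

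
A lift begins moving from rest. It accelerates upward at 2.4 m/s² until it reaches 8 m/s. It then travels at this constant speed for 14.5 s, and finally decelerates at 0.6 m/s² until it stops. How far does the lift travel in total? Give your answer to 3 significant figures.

Phase 1 (accelerating): v₀ = 0 m/s, a = 2.4 m/s².
v = v₀ + at → t = (8 − 0) / 2.4 = 3.33 s
v² = v₀² + 2aΔx → Δx = (8² − 0²)/(2·2.4) = 13.3 m

Phase 2 (constant speed): v₀ = 8.00 m/s, a = 0 m/s².
v = v₀ + at = 8.00 + (0)(14.5) = 8.00 m/s
Δx = v₀t + ½at² = 8.00·14.5 + 0.5·0·14.5² = 116 m

Phase 3 (decelerating): v₀ = 8.00 m/s, a = -0.6 m/s².
v = v₀ + at → t = (0 − 8.00) / -0.6 = 13.3 s
v² = v₀² + 2aΔx → Δx = (0² − 8.00²)/(2·-0.6) = 53.3 m
Total distance = 13.3 + 116 + 53.3 = 183 m

183 m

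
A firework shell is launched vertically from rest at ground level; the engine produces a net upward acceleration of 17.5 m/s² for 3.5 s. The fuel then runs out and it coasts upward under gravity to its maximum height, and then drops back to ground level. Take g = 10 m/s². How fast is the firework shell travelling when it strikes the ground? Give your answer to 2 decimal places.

76.78 m/s

Phase 1 (powered ascent): v₀ = 0 m/s, a = 17.5 m/s².
v = v₀ + at = 0 + (17.5)(3.5) = 61.2 m/s
Δx = v₀t + ½at² = 0·3.5 + 0.5·17.5·3.5² = 107 m

Phase 2 (coasting upward): v₀ = 61.2 m/s, a = -10 m/s².
v = v₀ + at → t = (0 − 61.2) / -10 = 6.12 s
v² = v₀² + 2aΔx → Δx = (0² − 61.2²)/(2·-10) = 188 m

Phase 3 (free fall): v₀ = 0 m/s, a = -10 m/s².
Falls 295 m from rest: t = √(2·295/10) = 7.68 s; v = g·t = 76.8 m/s.
Impact speed = 76.8 m/s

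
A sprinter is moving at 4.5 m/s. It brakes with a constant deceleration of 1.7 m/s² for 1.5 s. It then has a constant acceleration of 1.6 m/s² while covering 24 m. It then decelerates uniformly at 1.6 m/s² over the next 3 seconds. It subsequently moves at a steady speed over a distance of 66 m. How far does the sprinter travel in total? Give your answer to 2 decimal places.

Phase 1 (decelerating): v₀ = 4.50 m/s, a = -1.7 m/s².
v = v₀ + at = 4.50 + (-1.7)(1.5) = 1.95 m/s
Δx = v₀t + ½at² = 4.50·1.5 + 0.5·-1.7·1.5² = 4.84 m

Phase 2 (accelerating): v₀ = 1.95 m/s, a = 1.6 m/s².
v² = v₀² + 2aΔx = 1.95² + 2·1.6·24 = 80.6 → v = 8.98 m/s
t = (v − v₀)/a = (8.98 − 1.95)/1.6 = 4.39 s

Phase 3 (decelerating): v₀ = 8.98 m/s, a = -1.6 m/s².
v = v₀ + at = 8.98 + (-1.6)(3) = 4.18 m/s
Δx = v₀t + ½at² = 8.98·3 + 0.5·-1.6·3² = 19.7 m

Phase 4 (constant speed): v₀ = 4.18 m/s, a = 0 m/s².
Constant speed: t = d/v = 66/4.18 = 15.8 s
Total distance = 4.84 + 24.0 + 19.7 + 66.0 = 115 m

114.57 m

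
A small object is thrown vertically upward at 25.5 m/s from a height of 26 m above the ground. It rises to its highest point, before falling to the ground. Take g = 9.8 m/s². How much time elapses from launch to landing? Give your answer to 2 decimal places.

Phase 1 (rising): v₀ = 25.5 m/s, a = -9.8 m/s².
v = v₀ + at → t = (0 − 25.5) / -9.8 = 2.60 s
v² = v₀² + 2aΔx → Δx = (0² − 25.5²)/(2·-9.8) = 33.2 m

Phase 2 (falling): v₀ = 0 m/s, a = -9.8 m/s².
Falls 59.2 m from rest: t = √(2·59.2/9.8) = 3.48 s; v = g·t = 34.1 m/s.
Total time = 2.60 + 3.48 = 6.08 s

6.08 s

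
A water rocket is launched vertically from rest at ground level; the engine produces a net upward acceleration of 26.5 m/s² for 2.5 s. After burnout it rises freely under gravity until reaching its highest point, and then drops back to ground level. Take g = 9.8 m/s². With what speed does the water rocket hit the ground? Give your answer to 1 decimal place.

77.5 m/s

Phase 1 (powered ascent): v₀ = 0 m/s, a = 26.5 m/s².
v = v₀ + at = 0 + (26.5)(2.5) = 66.2 m/s
Δx = v₀t + ½at² = 0·2.5 + 0.5·26.5·2.5² = 82.8 m

Phase 2 (coasting upward): v₀ = 66.2 m/s, a = -9.8 m/s².
v = v₀ + at → t = (0 − 66.2) / -9.8 = 6.76 s
v² = v₀² + 2aΔx → Δx = (0² − 66.2²)/(2·-9.8) = 224 m

Phase 3 (free fall): v₀ = 0 m/s, a = -9.8 m/s².
Falls 307 m from rest: t = √(2·307/9.8) = 7.91 s; v = g·t = 77.5 m/s.
Impact speed = 77.5 m/s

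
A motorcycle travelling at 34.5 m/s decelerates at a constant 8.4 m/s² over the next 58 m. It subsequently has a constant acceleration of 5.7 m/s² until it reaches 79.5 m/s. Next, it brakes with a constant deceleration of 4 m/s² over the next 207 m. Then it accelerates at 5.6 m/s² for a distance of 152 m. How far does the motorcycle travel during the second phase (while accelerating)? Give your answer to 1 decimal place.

535.5 m

Phase 1 (decelerating): v₀ = 34.5 m/s, a = -8.4 m/s².
v² = v₀² + 2aΔx = 34.5² + 2·-8.4·58 = 216 → v = 14.7 m/s
t = (v − v₀)/a = (14.7 − 34.5)/-8.4 = 2.36 s

Phase 2 (accelerating): v₀ = 14.7 m/s, a = 5.7 m/s².
v = v₀ + at → t = (79.5 − 14.7) / 5.7 = 11.4 s
v² = v₀² + 2aΔx → Δx = (79.5² − 14.7²)/(2·5.7) = 535 m
Distance in phase 2 = 535 m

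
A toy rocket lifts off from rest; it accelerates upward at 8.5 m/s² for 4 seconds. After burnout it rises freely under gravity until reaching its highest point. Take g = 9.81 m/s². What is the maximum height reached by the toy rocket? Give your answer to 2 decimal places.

Phase 1 (powered ascent): v₀ = 0 m/s, a = 8.5 m/s².
v = v₀ + at = 0 + (8.5)(4) = 34.0 m/s
Δx = v₀t + ½at² = 0·4 + 0.5·8.5·4² = 68.0 m

Phase 2 (coasting upward): v₀ = 34.0 m/s, a = -9.81 m/s².
v = v₀ + at → t = (0 − 34.0) / -9.81 = 3.47 s
v² = v₀² + 2aΔx → Δx = (0² − 34.0²)/(2·-9.81) = 58.9 m
Maximum height = 68.0 + 58.9 = 127 m

126.92 m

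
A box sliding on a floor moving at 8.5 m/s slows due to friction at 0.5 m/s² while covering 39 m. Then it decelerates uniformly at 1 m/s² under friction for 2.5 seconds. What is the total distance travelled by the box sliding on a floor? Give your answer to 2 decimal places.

Phase 1 (decelerating): v₀ = 8.50 m/s, a = -0.5 m/s².
v² = v₀² + 2aΔx = 8.50² + 2·-0.5·39 = 33.2 → v = 5.77 m/s
t = (v − v₀)/a = (5.77 − 8.50)/-0.5 = 5.47 s

Phase 2 (decelerating): v₀ = 5.77 m/s, a = -1 m/s².
v = v₀ + at = 5.77 + (-1)(2.5) = 3.27 m/s
Δx = v₀t + ½at² = 5.77·2.5 + 0.5·-1·2.5² = 11.3 m
Total distance = 39.0 + 11.3 = 50.3 m

50.29 m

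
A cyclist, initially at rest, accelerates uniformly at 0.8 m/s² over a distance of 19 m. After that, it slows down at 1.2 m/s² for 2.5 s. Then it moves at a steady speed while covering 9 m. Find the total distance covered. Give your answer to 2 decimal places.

Phase 1 (accelerating): v₀ = 0 m/s, a = 0.8 m/s².
v² = v₀² + 2aΔx = 0² + 2·0.8·19 = 30.4 → v = 5.51 m/s
t = (v − v₀)/a = (5.51 − 0)/0.8 = 6.89 s

Phase 2 (decelerating): v₀ = 5.51 m/s, a = -1.2 m/s².
v = v₀ + at = 5.51 + (-1.2)(2.5) = 2.51 m/s
Δx = v₀t + ½at² = 5.51·2.5 + 0.5·-1.2·2.5² = 10.0 m

Phase 3 (constant speed): v₀ = 2.51 m/s, a = 0 m/s².
Constant speed: t = d/v = 9/2.51 = 3.58 s
Total distance = 19.0 + 10.0 + 9.00 = 38.0 m

38.03 m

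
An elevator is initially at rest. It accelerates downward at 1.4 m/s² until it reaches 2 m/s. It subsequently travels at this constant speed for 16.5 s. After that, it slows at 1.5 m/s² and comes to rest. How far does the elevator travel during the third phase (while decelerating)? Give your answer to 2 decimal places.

Phase 1 (accelerating): v₀ = 0 m/s, a = 1.4 m/s².
v = v₀ + at → t = (2 − 0) / 1.4 = 1.43 s
v² = v₀² + 2aΔx → Δx = (2² − 0²)/(2·1.4) = 1.43 m

Phase 2 (constant speed): v₀ = 2.00 m/s, a = 0 m/s².
v = v₀ + at = 2.00 + (0)(16.5) = 2.00 m/s
Δx = v₀t + ½at² = 2.00·16.5 + 0.5·0·16.5² = 33.0 m

Phase 3 (decelerating): v₀ = 2.00 m/s, a = -1.5 m/s².
v = v₀ + at → t = (0 − 2.00) / -1.5 = 1.33 s
v² = v₀² + 2aΔx → Δx = (0² − 2.00²)/(2·-1.5) = 1.33 m
Distance in phase 3 = 1.33 m

1.33 m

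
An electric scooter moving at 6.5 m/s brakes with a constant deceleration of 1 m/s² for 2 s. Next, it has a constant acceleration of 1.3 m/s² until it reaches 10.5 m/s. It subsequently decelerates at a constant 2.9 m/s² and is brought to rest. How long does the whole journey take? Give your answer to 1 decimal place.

Phase 1 (decelerating): v₀ = 6.50 m/s, a = -1 m/s².
v = v₀ + at = 6.50 + (-1)(2) = 4.50 m/s
Δx = v₀t + ½at² = 6.50·2 + 0.5·-1·2² = 11.0 m

Phase 2 (accelerating): v₀ = 4.50 m/s, a = 1.3 m/s².
v = v₀ + at → t = (10.5 − 4.50) / 1.3 = 4.62 s
v² = v₀² + 2aΔx → Δx = (10.5² − 4.50²)/(2·1.3) = 34.6 m

Phase 3 (decelerating): v₀ = 10.5 m/s, a = -2.9 m/s².
v = v₀ + at → t = (0 − 10.5) / -2.9 = 3.62 s
v² = v₀² + 2aΔx → Δx = (0² − 10.5²)/(2·-2.9) = 19.0 m
Total time = 2.00 + 4.62 + 3.62 = 10.2 s

10.2 s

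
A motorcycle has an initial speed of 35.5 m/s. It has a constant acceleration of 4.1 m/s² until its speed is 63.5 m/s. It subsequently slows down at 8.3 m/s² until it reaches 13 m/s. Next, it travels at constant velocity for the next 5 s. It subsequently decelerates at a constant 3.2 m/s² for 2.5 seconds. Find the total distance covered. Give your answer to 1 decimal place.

658.3 m

Phase 1 (accelerating): v₀ = 35.5 m/s, a = 4.1 m/s².
v = v₀ + at → t = (63.5 − 35.5) / 4.1 = 6.83 s
v² = v₀² + 2aΔx → Δx = (63.5² − 35.5²)/(2·4.1) = 338 m

Phase 2 (decelerating): v₀ = 63.5 m/s, a = -8.3 m/s².
v = v₀ + at → t = (13 − 63.5) / -8.3 = 6.08 s
v² = v₀² + 2aΔx → Δx = (13² − 63.5²)/(2·-8.3) = 233 m

Phase 3 (constant speed): v₀ = 13.0 m/s, a = 0 m/s².
v = v₀ + at = 13.0 + (0)(5) = 13.0 m/s
Δx = v₀t + ½at² = 13.0·5 + 0.5·0·5² = 65.0 m

Phase 4 (decelerating): v₀ = 13.0 m/s, a = -3.2 m/s².
v = v₀ + at = 13.0 + (-3.2)(2.5) = 5.00 m/s
Δx = v₀t + ½at² = 13.0·2.5 + 0.5·-3.2·2.5² = 22.5 m
Total distance = 338 + 233 + 65.0 + 22.5 = 658 m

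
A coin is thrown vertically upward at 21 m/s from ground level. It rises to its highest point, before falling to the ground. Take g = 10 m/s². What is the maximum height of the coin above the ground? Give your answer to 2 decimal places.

22.05 m

Phase 1 (rising): v₀ = 21.0 m/s, a = -10 m/s².
v = v₀ + at → t = (0 − 21.0) / -10 = 2.10 s
v² = v₀² + 2aΔx → Δx = (0² − 21.0²)/(2·-10) = 22.1 m
Maximum height = 22.1 m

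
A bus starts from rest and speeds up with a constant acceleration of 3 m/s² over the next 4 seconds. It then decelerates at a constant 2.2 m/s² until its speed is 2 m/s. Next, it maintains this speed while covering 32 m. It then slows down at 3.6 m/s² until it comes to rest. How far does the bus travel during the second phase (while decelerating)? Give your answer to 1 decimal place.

Phase 1 (accelerating): v₀ = 0 m/s, a = 3 m/s².
v = v₀ + at = 0 + (3)(4) = 12.0 m/s
Δx = v₀t + ½at² = 0·4 + 0.5·3·4² = 24.0 m

Phase 2 (decelerating): v₀ = 12.0 m/s, a = -2.2 m/s².
v = v₀ + at → t = (2 − 12.0) / -2.2 = 4.55 s
v² = v₀² + 2aΔx → Δx = (2² − 12.0²)/(2·-2.2) = 31.8 m
Distance in phase 2 = 31.8 m

31.8 m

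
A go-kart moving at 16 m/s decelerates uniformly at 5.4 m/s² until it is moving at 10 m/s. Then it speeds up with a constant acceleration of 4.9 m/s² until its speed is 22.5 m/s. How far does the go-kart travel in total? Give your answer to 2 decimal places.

55.90 m

Phase 1 (decelerating): v₀ = 16.0 m/s, a = -5.4 m/s².
v = v₀ + at → t = (10 − 16.0) / -5.4 = 1.11 s
v² = v₀² + 2aΔx → Δx = (10² − 16.0²)/(2·-5.4) = 14.4 m

Phase 2 (accelerating): v₀ = 10.0 m/s, a = 4.9 m/s².
v = v₀ + at → t = (22.5 − 10.0) / 4.9 = 2.55 s
v² = v₀² + 2aΔx → Δx = (22.5² − 10.0²)/(2·4.9) = 41.5 m
Total distance = 14.4 + 41.5 = 55.9 m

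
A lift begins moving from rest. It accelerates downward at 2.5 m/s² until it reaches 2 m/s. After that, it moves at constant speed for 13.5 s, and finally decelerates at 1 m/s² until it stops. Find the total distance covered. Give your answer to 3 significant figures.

29.8 m

Phase 1 (accelerating): v₀ = 0 m/s, a = 2.5 m/s².
v = v₀ + at → t = (2 − 0) / 2.5 = 0.800 s
v² = v₀² + 2aΔx → Δx = (2² − 0²)/(2·2.5) = 0.800 m

Phase 2 (constant speed): v₀ = 2.00 m/s, a = 0 m/s².
v = v₀ + at = 2.00 + (0)(13.5) = 2.00 m/s
Δx = v₀t + ½at² = 2.00·13.5 + 0.5·0·13.5² = 27.0 m

Phase 3 (decelerating): v₀ = 2.00 m/s, a = -1 m/s².
v = v₀ + at → t = (0 − 2.00) / -1 = 2.00 s
v² = v₀² + 2aΔx → Δx = (0² − 2.00²)/(2·-1) = 2.00 m
Total distance = 0.800 + 27.0 + 2.00 = 29.8 m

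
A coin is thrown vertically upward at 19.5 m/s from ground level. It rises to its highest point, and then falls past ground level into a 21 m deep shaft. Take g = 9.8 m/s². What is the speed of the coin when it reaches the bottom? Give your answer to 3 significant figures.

28.1 m/s

Phase 1 (rising): v₀ = 19.5 m/s, a = -9.8 m/s².
v = v₀ + at → t = (0 − 19.5) / -9.8 = 1.99 s
v² = v₀² + 2aΔx → Δx = (0² − 19.5²)/(2·-9.8) = 19.4 m

Phase 2 (falling): v₀ = 0 m/s, a = -9.8 m/s².
Falls 40.4 m from rest: t = √(2·40.4/9.8) = 2.87 s; v = g·t = 28.1 m/s.
Final speed = 28.1 m/s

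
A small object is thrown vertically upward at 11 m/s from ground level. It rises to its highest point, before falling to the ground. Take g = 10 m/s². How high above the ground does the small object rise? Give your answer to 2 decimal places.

Phase 1 (rising): v₀ = 11.0 m/s, a = -10 m/s².
v = v₀ + at → t = (0 − 11.0) / -10 = 1.10 s
v² = v₀² + 2aΔx → Δx = (0² − 11.0²)/(2·-10) = 6.05 m
Maximum height = 6.05 m

6.05 m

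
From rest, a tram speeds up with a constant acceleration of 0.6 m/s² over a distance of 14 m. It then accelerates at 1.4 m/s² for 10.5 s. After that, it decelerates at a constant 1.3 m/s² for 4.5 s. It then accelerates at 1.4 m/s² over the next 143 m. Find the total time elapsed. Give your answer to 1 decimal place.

29.6 s

Phase 1 (accelerating): v₀ = 0 m/s, a = 0.6 m/s².
v² = v₀² + 2aΔx = 0² + 2·0.6·14 = 16.8 → v = 4.10 m/s
t = (v − v₀)/a = (4.10 − 0)/0.6 = 6.83 s

Phase 2 (accelerating): v₀ = 4.10 m/s, a = 1.4 m/s².
v = v₀ + at = 4.10 + (1.4)(10.5) = 18.8 m/s
Δx = v₀t + ½at² = 4.10·10.5 + 0.5·1.4·10.5² = 120 m

Phase 3 (decelerating): v₀ = 18.8 m/s, a = -1.3 m/s².
v = v₀ + at = 18.8 + (-1.3)(4.5) = 12.9 m/s
Δx = v₀t + ½at² = 18.8·4.5 + 0.5·-1.3·4.5² = 71.4 m

Phase 4 (accelerating): v₀ = 12.9 m/s, a = 1.4 m/s².
v² = v₀² + 2aΔx = 12.9² + 2·1.4·143 = 568 → v = 23.8 m/s
t = (v − v₀)/a = (23.8 − 12.9)/1.4 = 7.78 s
Total time = 6.83 + 10.5 + 4.50 + 7.78 = 29.6 s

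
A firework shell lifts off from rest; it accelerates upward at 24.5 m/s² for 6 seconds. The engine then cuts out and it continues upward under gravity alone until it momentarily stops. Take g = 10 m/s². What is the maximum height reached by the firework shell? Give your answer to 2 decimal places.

Phase 1 (powered ascent): v₀ = 0 m/s, a = 24.5 m/s².
v = v₀ + at = 0 + (24.5)(6) = 147 m/s
Δx = v₀t + ½at² = 0·6 + 0.5·24.5·6² = 441 m

Phase 2 (coasting upward): v₀ = 147 m/s, a = -10 m/s².
v = v₀ + at → t = (0 − 147) / -10 = 14.7 s
v² = v₀² + 2aΔx → Δx = (0² − 147²)/(2·-10) = 1080 m
Maximum height = 441 + 1080 = 1520 m

1521.45 m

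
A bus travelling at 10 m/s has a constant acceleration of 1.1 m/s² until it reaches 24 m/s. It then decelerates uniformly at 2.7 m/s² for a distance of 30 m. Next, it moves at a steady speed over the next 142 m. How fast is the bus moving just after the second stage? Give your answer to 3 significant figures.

20.3 m/s

Phase 1 (accelerating): v₀ = 10.0 m/s, a = 1.1 m/s².
v = v₀ + at → t = (24 − 10.0) / 1.1 = 12.7 s
v² = v₀² + 2aΔx → Δx = (24² − 10.0²)/(2·1.1) = 216 m

Phase 2 (decelerating): v₀ = 24.0 m/s, a = -2.7 m/s².
v² = v₀² + 2aΔx = 24.0² + 2·-2.7·30 = 414 → v = 20.3 m/s
t = (v − v₀)/a = (20.3 − 24.0)/-2.7 = 1.35 s
Speed at end of phase 2 = 20.3 m/s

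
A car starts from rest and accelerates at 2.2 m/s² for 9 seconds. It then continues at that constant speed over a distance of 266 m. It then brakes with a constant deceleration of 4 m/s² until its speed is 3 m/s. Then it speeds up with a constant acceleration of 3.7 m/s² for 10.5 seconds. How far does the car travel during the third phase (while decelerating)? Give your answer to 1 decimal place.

47.9 m

Phase 1 (accelerating): v₀ = 0 m/s, a = 2.2 m/s².
v = v₀ + at = 0 + (2.2)(9) = 19.8 m/s
Δx = v₀t + ½at² = 0·9 + 0.5·2.2·9² = 89.1 m

Phase 2 (constant speed): v₀ = 19.8 m/s, a = 0 m/s².
Constant speed: t = d/v = 266/19.8 = 13.4 s

Phase 3 (decelerating): v₀ = 19.8 m/s, a = -4 m/s².
v = v₀ + at → t = (3 − 19.8) / -4 = 4.20 s
v² = v₀² + 2aΔx → Δx = (3² − 19.8²)/(2·-4) = 47.9 m
Distance in phase 3 = 47.9 m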